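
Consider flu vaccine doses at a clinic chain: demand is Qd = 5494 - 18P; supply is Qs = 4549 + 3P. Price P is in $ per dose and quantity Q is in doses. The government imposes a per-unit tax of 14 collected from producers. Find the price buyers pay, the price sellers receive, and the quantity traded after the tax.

P_b = 47, P_s = 33, Q = 4648

The tax drives a wedge P_b - P_s = 14. Substituting P_s = P_b - 14 into supply: Qs = 4507 + 3P_b.
Equate demand and the shifted supply: 5494 - 18P_b = 4507 + 3P_b, giving 21P_b = 987, so P_b = 47.
So P_s = 33 and the quantity traded is Q = 5494 - 18(47) = 4648.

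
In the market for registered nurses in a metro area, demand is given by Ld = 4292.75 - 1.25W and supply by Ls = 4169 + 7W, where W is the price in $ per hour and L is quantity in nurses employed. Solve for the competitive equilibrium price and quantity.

The market clears where 4292.75 - 1.25W = 4169 + 7W. Rearranging, 8.25W = 123.75, hence W* = 15.
Plugging W* into demand: L* = 4292.75 - 1.25(15) = 4274.

W* = 15, L* = 4274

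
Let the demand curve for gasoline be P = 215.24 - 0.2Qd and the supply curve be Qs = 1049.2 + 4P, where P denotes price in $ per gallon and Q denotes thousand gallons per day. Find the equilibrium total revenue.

Total revenue = 3183.6

Inverting to quantity form: Qd = 1076.2 - 5P.
The market clears where 1076.2 - 5P = 1049.2 + 4P. Rearranging, 9P = 27, hence P* = 3.
From the demand curve, Q* = 1076.2 - 5(3) = 1061.2.
Total revenue = P* × Q* = 3 × 1061.2 = 3183.6.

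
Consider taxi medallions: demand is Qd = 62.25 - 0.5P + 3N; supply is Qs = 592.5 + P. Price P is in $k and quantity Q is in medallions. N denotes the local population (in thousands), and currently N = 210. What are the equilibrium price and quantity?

With N = 210, demand is Qd = 692.25 - 0.5P.
Set Qd = Qs: 692.25 - 0.5P = 592.5 + P, so 99.75 = 1.5P and P* = 66.5.
Substitute back: Q* = 692.25 - 0.5(66.5) = 659.

P* = 66.5, Q* = 659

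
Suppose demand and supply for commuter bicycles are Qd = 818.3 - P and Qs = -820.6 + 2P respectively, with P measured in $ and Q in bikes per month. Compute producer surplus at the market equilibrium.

Producer surplus = 18496

The market clears where 818.3 - P = -820.6 + 2P. Rearranging, 3P = 1638.9, hence P* = 546.3.
From the demand curve, Q* = 818.3 - 546.3 = 272.
Supply choke price (Qs = 0): P = 410.3. Producer surplus = ½ × (546.3 - 410.3) × 272 = 18496.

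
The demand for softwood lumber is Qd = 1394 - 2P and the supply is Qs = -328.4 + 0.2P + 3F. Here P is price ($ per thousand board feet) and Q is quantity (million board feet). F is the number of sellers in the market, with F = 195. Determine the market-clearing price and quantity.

P* = 517, Q* = 360

With F = 195, supply is Qs = 256.6 + 0.2P.
Set Qd = Qs: 1394 - 2P = 256.6 + 0.2P, so 1137.4 = 2.2P and P* = 517.
Plugging P* into demand: Q* = 1394 - 2(517) = 360.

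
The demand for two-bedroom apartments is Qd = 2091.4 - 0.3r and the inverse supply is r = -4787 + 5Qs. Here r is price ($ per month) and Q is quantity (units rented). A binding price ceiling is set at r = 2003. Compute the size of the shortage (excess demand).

Shortage = 132.5

In direct form, Qs = 957.4 + 0.2r.
Evaluating both curves at the ceiling price 2003 gives Qd = 1490.5, Qs = 1358.
Shortage = Qd - Qs = 1490.5 - 1358 = 132.5.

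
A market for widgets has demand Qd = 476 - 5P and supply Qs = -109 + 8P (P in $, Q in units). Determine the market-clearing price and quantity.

At equilibrium Qd = Qs, so 476 - 5P = -109 + 8P; collecting terms, 585 = 13P and P* = 45.
Plugging P* into demand: Q* = 476 - 5(45) = 251.

P* = 45, Q* = 251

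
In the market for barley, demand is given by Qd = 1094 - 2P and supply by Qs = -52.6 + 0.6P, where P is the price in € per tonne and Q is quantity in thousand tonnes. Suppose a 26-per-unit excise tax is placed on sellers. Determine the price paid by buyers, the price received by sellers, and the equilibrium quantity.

P_b = 447, P_s = 421, Q = 200

With a tax of 26 on sellers, they supply based on the net price P_s = P_b - 26, so Qs = -68.2 + 0.6P_b.
Equate demand and the shifted supply: 1094 - 2P_b = -68.2 + 0.6P_b, giving 2.6P_b = 1162.2, so P_b = 447.
Then P_s = 447 - 26 = 421 and Q = 1094 - 2(447) = 200.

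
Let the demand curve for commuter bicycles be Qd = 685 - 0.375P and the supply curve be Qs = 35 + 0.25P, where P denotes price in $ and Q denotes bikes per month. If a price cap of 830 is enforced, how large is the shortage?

Evaluating both curves at the ceiling price 830 gives Qd = 373.75, Qs = 242.5.
Shortage = Qd - Qs = 373.75 - 242.5 = 131.25.

Shortage = 131.25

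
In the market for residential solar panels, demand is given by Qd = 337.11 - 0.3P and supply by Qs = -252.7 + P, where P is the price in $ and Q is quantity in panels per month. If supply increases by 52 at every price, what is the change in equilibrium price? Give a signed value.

The market clears where 337.11 - 0.3P = -252.7 + P. Rearranging, 1.3P = 589.81, hence P* = 453.7.
Then Q* = 337.11 - 0.3(453.7) = 201.
After the shift, supply is Qs = -200.7 + P.
The new intersection has 537.81 = 1.3P, i.e. P = 413.7, Q = 213.
ΔP = 413.7 - 453.7 = -40.

ΔP = -40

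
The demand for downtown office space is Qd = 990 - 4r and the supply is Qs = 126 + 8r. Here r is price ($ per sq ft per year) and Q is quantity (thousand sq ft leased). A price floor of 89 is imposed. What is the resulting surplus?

Surplus = 204

Evaluating both curves at the floor price 89 gives Qd = 634, Qs = 838.
Surplus = Qs - Qd = 838 - 634 = 204.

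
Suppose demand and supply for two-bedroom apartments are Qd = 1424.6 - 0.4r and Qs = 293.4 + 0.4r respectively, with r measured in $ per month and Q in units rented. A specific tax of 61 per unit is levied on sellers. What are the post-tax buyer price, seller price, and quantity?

r_b = 1444.5, r_s = 1383.5, Q = 846.8

With a tax of 61 on sellers, they supply based on the net price r_s = r_b - 61, so Qs = 269 + 0.4r_b.
Market clearing requires 1424.6 - 0.4r_b = 269 + 0.4r_b; hence 1155.6 = 0.8r_b and r_b = 1444.5.
So r_s = 1383.5 and the quantity traded is Q = 1424.6 - 0.4(1444.5) = 846.8.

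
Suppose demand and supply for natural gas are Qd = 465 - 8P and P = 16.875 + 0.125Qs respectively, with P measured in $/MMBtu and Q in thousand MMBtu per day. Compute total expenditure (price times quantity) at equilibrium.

Total expenditure = 6187.5

In direct form, Qs = -135 + 8P.
Equating demand and supply, 465 - 8P = -135 + 8P gives 16P = 600, so P* = 37.5.
Plugging P* into demand: Q* = 465 - 8(37.5) = 165.
Total expenditure = P* × Q* = 37.5 × 165 = 6187.5.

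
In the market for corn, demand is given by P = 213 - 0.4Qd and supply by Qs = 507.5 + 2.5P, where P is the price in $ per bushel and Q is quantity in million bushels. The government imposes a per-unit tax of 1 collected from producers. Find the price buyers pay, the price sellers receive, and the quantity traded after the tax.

P_b = 5.5, P_s = 4.5, Q = 518.75

Rewriting in direct form: Qd = 532.5 - 2.5P.
Producers keep P_s = P_b - 1 per unit, so supply in terms of the buyer price is Qs = 505 + 2.5P_b.
Market clearing requires 532.5 - 2.5P_b = 505 + 2.5P_b; hence 27.5 = 5P_b and P_b = 5.5.
So P_s = 4.5 and the quantity traded is Q = 532.5 - 2.5(5.5) = 518.75.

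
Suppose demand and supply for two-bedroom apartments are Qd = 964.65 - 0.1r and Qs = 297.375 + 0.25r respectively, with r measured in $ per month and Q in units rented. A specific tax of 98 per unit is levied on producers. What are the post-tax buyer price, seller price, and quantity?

The tax drives a wedge r_b - r_s = 98. Substituting r_s = r_b - 98 into supply: Qs = 272.875 + 0.25r_b.
Market clearing requires 964.65 - 0.1r_b = 272.875 + 0.25r_b; hence 691.775 = 0.35r_b and r_b = 1976.5.
Then r_s = 1976.5 - 98 = 1878.5 and Q = 964.65 - 0.1(1976.5) = 767.

r_b = 1976.5, r_s = 1878.5, Q = 767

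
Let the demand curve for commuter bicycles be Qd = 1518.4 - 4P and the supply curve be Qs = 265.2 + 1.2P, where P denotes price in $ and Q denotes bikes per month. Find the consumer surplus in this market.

Consumer surplus = 38419.92

At equilibrium Qd = Qs, so 1518.4 - 4P = 265.2 + 1.2P; collecting terms, 1253.2 = 5.2P and P* = 241.
Plugging P* into demand: Q* = 1518.4 - 4(241) = 554.4.
Demand choke price (Qd = 0): P = 1518.4/4 = 379.6. Consumer surplus = ½ × (379.6 - 241) × 554.4 = 38419.92.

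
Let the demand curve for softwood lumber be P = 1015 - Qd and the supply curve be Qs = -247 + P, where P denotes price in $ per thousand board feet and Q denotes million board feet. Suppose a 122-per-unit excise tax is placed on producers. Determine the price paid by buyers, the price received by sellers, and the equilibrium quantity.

P_b = 692, P_s = 570, Q = 323

Solving each curve for Q: Qd = 1015 - P.
Producers keep P_s = P_b - 122 per unit, so supply in terms of the buyer price is Qs = -369 + P_b.
Market clearing requires 1015 - P_b = -369 + P_b; hence 1384 = 2P_b and P_b = 692.
Then P_s = 692 - 122 = 570 and Q = 1015 - 692 = 323.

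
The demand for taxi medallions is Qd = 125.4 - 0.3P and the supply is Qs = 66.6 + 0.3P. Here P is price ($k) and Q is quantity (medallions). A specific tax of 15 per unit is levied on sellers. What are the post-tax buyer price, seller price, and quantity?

P_b = 105.5, P_s = 90.5, Q = 93.75

With a tax of 15 on sellers, they supply based on the net price P_s = P_b - 15, so Qs = 62.1 + 0.3P_b.
Equate demand and the shifted supply: 125.4 - 0.3P_b = 62.1 + 0.3P_b, giving 0.6P_b = 63.3, so P_b = 105.5.
Then P_s = 105.5 - 15 = 90.5 and Q = 125.4 - 0.3(105.5) = 93.75.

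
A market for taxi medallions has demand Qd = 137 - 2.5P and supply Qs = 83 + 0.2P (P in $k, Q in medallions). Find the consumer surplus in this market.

Consumer surplus = 1513.8

Set Qd = Qs: 137 - 2.5P = 83 + 0.2P, so 54 = 2.7P and P* = 20.
Then Q* = 137 - 2.5(20) = 87.
Demand choke price (Qd = 0): P = 137/2.5 = 54.8. Consumer surplus = ½ × (54.8 - 20) × 87 = 1513.8.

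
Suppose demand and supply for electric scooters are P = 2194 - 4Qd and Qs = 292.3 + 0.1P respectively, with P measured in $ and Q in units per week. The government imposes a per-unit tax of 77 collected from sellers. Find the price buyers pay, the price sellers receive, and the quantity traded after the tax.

P_b = 754, P_s = 677, Q = 360

Inverting to quantity form: Qd = 548.5 - 0.25P.
With a tax of 77 on sellers, they supply based on the net price P_s = P_b - 77, so Qs = 284.6 + 0.1P_b.
Equate demand and the shifted supply: 548.5 - 0.25P_b = 284.6 + 0.1P_b, giving 0.35P_b = 263.9, so P_b = 754.
So P_s = 677 and the quantity traded is Q = 548.5 - 0.25(754) = 360.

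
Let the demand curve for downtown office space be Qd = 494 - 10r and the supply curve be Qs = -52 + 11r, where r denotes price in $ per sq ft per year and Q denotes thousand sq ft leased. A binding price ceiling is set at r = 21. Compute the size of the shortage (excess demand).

Shortage = 105

With r fixed at 21, quantity demanded is 284 and quantity supplied is 179.
Shortage = Qd - Qs = 284 - 179 = 105.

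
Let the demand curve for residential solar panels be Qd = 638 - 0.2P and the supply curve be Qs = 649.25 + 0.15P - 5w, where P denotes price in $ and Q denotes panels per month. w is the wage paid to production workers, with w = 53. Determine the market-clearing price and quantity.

With w = 53, supply is Qs = 384.25 + 0.15P.
Set Qd = Qs: 638 - 0.2P = 384.25 + 0.15P, so 253.75 = 0.35P and P* = 725.
Then Q* = 638 - 0.2(725) = 493.

P* = 725, Q* = 493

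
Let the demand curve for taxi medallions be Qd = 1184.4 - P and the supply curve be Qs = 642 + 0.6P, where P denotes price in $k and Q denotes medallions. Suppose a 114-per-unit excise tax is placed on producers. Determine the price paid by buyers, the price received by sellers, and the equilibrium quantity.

The tax drives a wedge P_b - P_s = 114. Substituting P_s = P_b - 114 into supply: Qs = 573.6 + 0.6P_b.
Equate demand and the shifted supply: 1184.4 - P_b = 573.6 + 0.6P_b, giving 1.6P_b = 610.8, so P_b = 381.75.
Then P_s = 381.75 - 114 = 267.75 and Q = 1184.4 - 381.75 = 802.65.

P_b = 381.75, P_s = 267.75, Q = 802.65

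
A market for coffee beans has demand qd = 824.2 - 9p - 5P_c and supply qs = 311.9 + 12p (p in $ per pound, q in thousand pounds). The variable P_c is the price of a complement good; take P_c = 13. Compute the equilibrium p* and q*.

p* = 21.3, q* = 567.5

With P_c = 13, demand is qd = 759.2 - 9p.
Set qd = qs: 759.2 - 9p = 311.9 + 12p, so 447.3 = 21p and p* = 21.3.
Plugging p* into demand: q* = 759.2 - 9(21.3) = 567.5.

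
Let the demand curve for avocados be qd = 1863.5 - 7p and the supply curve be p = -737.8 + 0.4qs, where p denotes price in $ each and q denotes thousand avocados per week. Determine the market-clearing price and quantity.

p* = 2, q* = 1849.5

In direct form, qs = 1844.5 + 2.5p.
Set qd = qs: 1863.5 - 7p = 1844.5 + 2.5p, so 19 = 9.5p and p* = 2.
Then q* = 1863.5 - 7(2) = 1849.5.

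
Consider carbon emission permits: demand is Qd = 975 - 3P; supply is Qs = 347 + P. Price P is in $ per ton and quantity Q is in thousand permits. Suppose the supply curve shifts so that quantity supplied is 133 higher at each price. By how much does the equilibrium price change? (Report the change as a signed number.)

ΔP = -33.25

At equilibrium Qd = Qs, so 975 - 3P = 347 + P; collecting terms, 628 = 4P and P* = 157.
Plugging P* into demand: Q* = 975 - 3(157) = 504.
After the shift, supply is Qs = 480 + P.
New equilibrium: 495 = 4P, so P = 123.75 and Q = 603.75.
ΔP = 123.75 - 157 = -33.25.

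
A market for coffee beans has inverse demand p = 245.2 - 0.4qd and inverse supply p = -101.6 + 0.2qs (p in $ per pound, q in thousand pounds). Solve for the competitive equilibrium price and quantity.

p* = 14, q* = 578

Rewriting in direct form: qd = 613 - 2.5p and qs = 508 + 5p.
Set qd = qs: 613 - 2.5p = 508 + 5p, so 105 = 7.5p and p* = 14.
Then q* = 613 - 2.5(14) = 578.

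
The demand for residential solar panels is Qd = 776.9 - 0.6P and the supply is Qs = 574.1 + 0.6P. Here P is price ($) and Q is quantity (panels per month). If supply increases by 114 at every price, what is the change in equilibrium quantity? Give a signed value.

ΔQ = 57

Equating demand and supply, 776.9 - 0.6P = 574.1 + 0.6P gives 1.2P = 202.8, so P* = 169.
Substitute back: Q* = 776.9 - 0.6(169) = 675.5.
After the shift, supply is Qs = 688.1 + 0.6P.
The new intersection has 88.8 = 1.2P, i.e. P = 74, Q = 732.5.
ΔQ = 732.5 - 675.5 = 57.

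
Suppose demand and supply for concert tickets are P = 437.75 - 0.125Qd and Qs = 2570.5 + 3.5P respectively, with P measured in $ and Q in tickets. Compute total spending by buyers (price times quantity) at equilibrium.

Total spending by buyers = 231174

Solving each curve for Q: Qd = 3502 - 8P.
Set Qd = Qs: 3502 - 8P = 2570.5 + 3.5P, so 931.5 = 11.5P and P* = 81.
Substitute back: Q* = 3502 - 8(81) = 2854.
Total spending by buyers = P* × Q* = 81 × 2854 = 231174.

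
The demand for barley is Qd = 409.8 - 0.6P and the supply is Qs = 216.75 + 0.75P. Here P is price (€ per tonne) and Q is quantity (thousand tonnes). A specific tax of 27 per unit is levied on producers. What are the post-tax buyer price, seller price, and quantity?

P_b = 158, P_s = 131, Q = 315

With a tax of 27 on producers, they supply based on the net price P_s = P_b - 27, so Qs = 196.5 + 0.75P_b.
Market clearing requires 409.8 - 0.6P_b = 196.5 + 0.75P_b; hence 213.3 = 1.35P_b and P_b = 158.
So P_s = 131 and the quantity traded is Q = 409.8 - 0.6(158) = 315.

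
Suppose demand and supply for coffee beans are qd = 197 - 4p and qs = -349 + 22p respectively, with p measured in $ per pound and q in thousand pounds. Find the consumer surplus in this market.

Consumer surplus = 1596.125

At equilibrium qd = qs, so 197 - 4p = -349 + 22p; collecting terms, 546 = 26p and p* = 21.
Substitute back: q* = 197 - 4(21) = 113.
Demand choke price (qd = 0): p = 197/4 = 49.25. Consumer surplus = ½ × (49.25 - 21) × 113 = 1596.125.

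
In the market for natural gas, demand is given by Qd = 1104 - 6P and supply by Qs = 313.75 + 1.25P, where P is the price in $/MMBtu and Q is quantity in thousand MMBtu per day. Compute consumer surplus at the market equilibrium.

At equilibrium Qd = Qs, so 1104 - 6P = 313.75 + 1.25P; collecting terms, 790.25 = 7.25P and P* = 109.
Plugging P* into demand: Q* = 1104 - 6(109) = 450.
Demand choke price (Qd = 0): P = 1104/6 = 184. Consumer surplus = ½ × (184 - 109) × 450 = 16875.

Consumer surplus = 16875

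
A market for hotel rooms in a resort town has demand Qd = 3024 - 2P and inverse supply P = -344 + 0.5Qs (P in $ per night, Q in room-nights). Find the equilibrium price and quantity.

P* = 584, Q* = 1856

Solving each curve for Q: Qs = 688 + 2P.
At equilibrium Qd = Qs, so 3024 - 2P = 688 + 2P; collecting terms, 2336 = 4P and P* = 584.
From the demand curve, Q* = 3024 - 2(584) = 1856.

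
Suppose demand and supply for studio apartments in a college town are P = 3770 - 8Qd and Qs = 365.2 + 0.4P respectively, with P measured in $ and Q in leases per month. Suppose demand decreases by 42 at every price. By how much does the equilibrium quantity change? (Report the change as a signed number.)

Solving each curve for Q: Qd = 471.25 - 0.125P.
Set Qd = Qs: 471.25 - 0.125P = 365.2 + 0.4P, so 106.05 = 0.525P and P* = 202.
Plugging P* into demand: Q* = 471.25 - 0.125(202) = 446.
After the shift, demand is Qd = 429.25 - 0.125P.
Re-solving, 0.525P = 64.05 gives P = 122 and Q = 414.
ΔQ = 414 - 446 = -32.

ΔQ = -32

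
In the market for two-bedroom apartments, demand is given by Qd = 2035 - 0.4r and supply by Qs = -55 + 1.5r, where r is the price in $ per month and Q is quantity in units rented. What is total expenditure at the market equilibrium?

Total expenditure = 1754500

Equating demand and supply, 2035 - 0.4r = -55 + 1.5r gives 1.9r = 2090, so r* = 1100.
Plugging r* into demand: Q* = 2035 - 0.4(1100) = 1595.
Total expenditure = r* × Q* = 1100 × 1595 = 1754500.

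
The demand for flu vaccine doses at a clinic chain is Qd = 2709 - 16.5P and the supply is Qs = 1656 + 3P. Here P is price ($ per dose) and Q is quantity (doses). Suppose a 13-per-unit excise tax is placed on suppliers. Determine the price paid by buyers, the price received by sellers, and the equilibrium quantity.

P_b = 56, P_s = 43, Q = 1785

The tax drives a wedge P_b - P_s = 13. Substituting P_s = P_b - 13 into supply: Qs = 1617 + 3P_b.
Set Qd = Qs: 2709 - 16.5P_b = 1617 + 3P_b, so 1092 = 19.5P_b and P_b = 56.
Then P_s = 56 - 13 = 43 and Q = 2709 - 16.5(56) = 1785.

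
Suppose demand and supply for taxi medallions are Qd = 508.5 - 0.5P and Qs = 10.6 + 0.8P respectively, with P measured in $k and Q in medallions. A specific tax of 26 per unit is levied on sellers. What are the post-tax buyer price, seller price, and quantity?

P_b = 399, P_s = 373, Q = 309

With a tax of 26 on sellers, they supply based on the net price P_s = P_b - 26, so Qs = -10.2 + 0.8P_b.
Market clearing requires 508.5 - 0.5P_b = -10.2 + 0.8P_b; hence 518.7 = 1.3P_b and P_b = 399.
So P_s = 373 and the quantity traded is Q = 508.5 - 0.5(399) = 309.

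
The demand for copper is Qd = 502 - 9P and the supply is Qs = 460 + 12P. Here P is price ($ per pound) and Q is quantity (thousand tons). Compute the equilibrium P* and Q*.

P* = 2, Q* = 484

At equilibrium Qd = Qs, so 502 - 9P = 460 + 12P; collecting terms, 42 = 21P and P* = 2.
Plugging P* into demand: Q* = 502 - 9(2) = 484.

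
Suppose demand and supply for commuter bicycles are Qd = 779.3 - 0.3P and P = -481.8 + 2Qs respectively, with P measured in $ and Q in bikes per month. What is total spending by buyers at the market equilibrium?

Total spending by buyers = 388590.2

In direct form, Qs = 240.9 + 0.5P.
At equilibrium Qd = Qs, so 779.3 - 0.3P = 240.9 + 0.5P; collecting terms, 538.4 = 0.8P and P* = 673.
Substitute back: Q* = 779.3 - 0.3(673) = 577.4.
Total spending by buyers = P* × Q* = 673 × 577.4 = 388590.2.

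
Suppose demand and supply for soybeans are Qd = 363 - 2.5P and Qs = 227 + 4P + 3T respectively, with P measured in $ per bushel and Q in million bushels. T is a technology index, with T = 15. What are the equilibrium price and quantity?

With T = 15, supply is Qs = 272 + 4P.
At equilibrium Qd = Qs, so 363 - 2.5P = 272 + 4P; collecting terms, 91 = 6.5P and P* = 14.
Plugging P* into demand: Q* = 363 - 2.5(14) = 328.

P* = 14, Q* = 328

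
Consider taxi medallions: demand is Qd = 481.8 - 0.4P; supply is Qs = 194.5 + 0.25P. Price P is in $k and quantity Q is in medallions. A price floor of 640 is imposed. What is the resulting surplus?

Surplus = 128.7

With P fixed at 640, quantity demanded is 225.8 and quantity supplied is 354.5.
Surplus = Qs - Qd = 354.5 - 225.8 = 128.7.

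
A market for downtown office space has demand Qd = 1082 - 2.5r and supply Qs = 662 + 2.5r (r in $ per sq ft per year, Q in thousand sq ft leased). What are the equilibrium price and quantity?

r* = 84, Q* = 872

At equilibrium Qd = Qs, so 1082 - 2.5r = 662 + 2.5r; collecting terms, 420 = 5r and r* = 84.
Plugging r* into demand: Q* = 1082 - 2.5(84) = 872.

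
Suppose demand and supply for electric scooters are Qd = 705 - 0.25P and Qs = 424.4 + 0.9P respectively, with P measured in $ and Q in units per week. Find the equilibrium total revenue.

Total revenue = 157136

Set Qd = Qs: 705 - 0.25P = 424.4 + 0.9P, so 280.6 = 1.15P and P* = 244.
Substitute back: Q* = 705 - 0.25(244) = 644.
Total revenue = P* × Q* = 244 × 644 = 157136.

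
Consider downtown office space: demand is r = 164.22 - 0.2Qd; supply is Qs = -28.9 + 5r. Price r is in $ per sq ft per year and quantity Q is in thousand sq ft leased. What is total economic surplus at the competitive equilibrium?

Inverting to quantity form: Qd = 821.1 - 5r.
The market clears where 821.1 - 5r = -28.9 + 5r. Rearranging, 10r = 850, hence r* = 85.
From the demand curve, Q* = 821.1 - 5(85) = 396.1.
Demand choke price = 164.22; supply choke price = 5.78. CS = ½(164.22 - 85)(396.1) = 15689.521; PS = ½(85 - 5.78)(396.1) = 15689.521. Total surplus = 31379.042.

Total surplus = 31379.042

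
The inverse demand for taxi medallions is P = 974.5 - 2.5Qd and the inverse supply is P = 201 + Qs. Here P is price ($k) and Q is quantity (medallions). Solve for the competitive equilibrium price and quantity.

P* = 422, Q* = 221

In direct form, Qd = 389.8 - 0.4P and Qs = -201 + P.
Set Qd = Qs: 389.8 - 0.4P = -201 + P, so 590.8 = 1.4P and P* = 422.
From the demand curve, Q* = 389.8 - 0.4(422) = 221.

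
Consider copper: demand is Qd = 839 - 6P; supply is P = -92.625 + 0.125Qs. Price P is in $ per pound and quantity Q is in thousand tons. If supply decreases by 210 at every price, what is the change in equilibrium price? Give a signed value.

Inverting to quantity form: Qs = 741 + 8P.
Set Qd = Qs: 839 - 6P = 741 + 8P, so 98 = 14P and P* = 7.
Substitute back: Q* = 839 - 6(7) = 797.
After the shift, supply is Qs = 531 + 8P.
Re-solving, 14P = 308 gives P = 22 and Q = 707.
ΔP = 22 - 7 = 15.

ΔP = 15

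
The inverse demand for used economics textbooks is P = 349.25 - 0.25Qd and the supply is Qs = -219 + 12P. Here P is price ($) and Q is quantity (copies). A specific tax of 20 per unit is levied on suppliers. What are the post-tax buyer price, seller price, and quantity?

P_b = 116, P_s = 96, Q = 933

In direct form, Qd = 1397 - 4P.
The tax drives a wedge P_b - P_s = 20. Substituting P_s = P_b - 20 into supply: Qs = -459 + 12P_b.
Equate demand and the shifted supply: 1397 - 4P_b = -459 + 12P_b, giving 16P_b = 1856, so P_b = 116.
Then P_s = 116 - 20 = 96 and Q = 1397 - 4(116) = 933.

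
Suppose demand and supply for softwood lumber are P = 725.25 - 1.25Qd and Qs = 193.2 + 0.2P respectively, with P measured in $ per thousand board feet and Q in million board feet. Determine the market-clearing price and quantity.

Rewriting in direct form: Qd = 580.2 - 0.8P.
Set Qd = Qs: 580.2 - 0.8P = 193.2 + 0.2P, so 387 = P and P* = 387.
Then Q* = 580.2 - 0.8(387) = 270.6.

P* = 387, Q* = 270.6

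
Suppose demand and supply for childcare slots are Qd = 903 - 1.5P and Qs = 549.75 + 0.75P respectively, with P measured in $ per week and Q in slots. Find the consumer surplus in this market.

At equilibrium Qd = Qs, so 903 - 1.5P = 549.75 + 0.75P; collecting terms, 353.25 = 2.25P and P* = 157.
Substitute back: Q* = 903 - 1.5(157) = 667.5.
Demand choke price (Qd = 0): P = 903/1.5 = 602. Consumer surplus = ½ × (602 - 157) × 667.5 = 148518.75.

Consumer surplus = 148518.75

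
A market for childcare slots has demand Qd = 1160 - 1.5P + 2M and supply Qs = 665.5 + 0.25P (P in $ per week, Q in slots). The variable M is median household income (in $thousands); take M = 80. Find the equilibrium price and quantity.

With M = 80, demand is Qd = 1320 - 1.5P.
Set Qd = Qs: 1320 - 1.5P = 665.5 + 0.25P, so 654.5 = 1.75P and P* = 374.
Then Q* = 1320 - 1.5(374) = 759.

P* = 374, Q* = 759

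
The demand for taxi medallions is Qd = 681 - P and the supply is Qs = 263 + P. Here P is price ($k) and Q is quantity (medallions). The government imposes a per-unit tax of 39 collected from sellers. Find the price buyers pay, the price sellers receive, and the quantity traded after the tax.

P_b = 228.5, P_s = 189.5, Q = 452.5

The tax drives a wedge P_b - P_s = 39. Substituting P_s = P_b - 39 into supply: Qs = 224 + P_b.
Market clearing requires 681 - P_b = 224 + P_b; hence 457 = 2P_b and P_b = 228.5.
Then P_s = 228.5 - 39 = 189.5 and Q = 681 - 228.5 = 452.5.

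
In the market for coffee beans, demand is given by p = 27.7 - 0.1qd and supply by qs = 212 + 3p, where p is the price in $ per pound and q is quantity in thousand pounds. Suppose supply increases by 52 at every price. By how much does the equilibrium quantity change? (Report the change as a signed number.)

Δq = 40

Inverting to quantity form: qd = 277 - 10p.
Set qd = qs: 277 - 10p = 212 + 3p, so 65 = 13p and p* = 5.
Plugging p* into demand: q* = 277 - 10(5) = 227.
After the shift, supply is qs = 264 + 3p.
New equilibrium: 13 = 13p, so p = 1 and q = 267.
Δq = 267 - 227 = 40.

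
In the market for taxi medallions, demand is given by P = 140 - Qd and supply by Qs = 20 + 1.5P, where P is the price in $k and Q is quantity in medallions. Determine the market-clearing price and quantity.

P* = 48, Q* = 92

Rewriting in direct form: Qd = 140 - P.
Equating demand and supply, 140 - P = 20 + 1.5P gives 2.5P = 120, so P* = 48.
Plugging P* into demand: Q* = 140 - 48 = 92.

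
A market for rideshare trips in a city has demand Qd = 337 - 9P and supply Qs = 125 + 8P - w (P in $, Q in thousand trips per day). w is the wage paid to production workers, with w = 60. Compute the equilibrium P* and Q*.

With w = 60, supply is Qs = 65 + 8P.
The market clears where 337 - 9P = 65 + 8P. Rearranging, 17P = 272, hence P* = 16.
Then Q* = 337 - 9(16) = 193.

P* = 16, Q* = 193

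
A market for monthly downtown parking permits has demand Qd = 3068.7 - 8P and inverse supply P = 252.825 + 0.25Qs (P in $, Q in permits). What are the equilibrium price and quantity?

P* = 340, Q* = 348.7

Rewriting in direct form: Qs = -1011.3 + 4P.
Set Qd = Qs: 3068.7 - 8P = -1011.3 + 4P, so 4080 = 12P and P* = 340.
Plugging P* into demand: Q* = 3068.7 - 8(340) = 348.7.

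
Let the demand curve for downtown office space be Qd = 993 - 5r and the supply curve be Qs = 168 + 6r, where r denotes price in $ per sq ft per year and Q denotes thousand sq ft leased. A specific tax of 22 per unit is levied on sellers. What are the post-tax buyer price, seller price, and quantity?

r_b = 87, r_s = 65, Q = 558

The tax drives a wedge r_b - r_s = 22. Substituting r_s = r_b - 22 into supply: Qs = 36 + 6r_b.
Equate demand and the shifted supply: 993 - 5r_b = 36 + 6r_b, giving 11r_b = 957, so r_b = 87.
Then r_s = 87 - 22 = 65 and Q = 993 - 5(87) = 558.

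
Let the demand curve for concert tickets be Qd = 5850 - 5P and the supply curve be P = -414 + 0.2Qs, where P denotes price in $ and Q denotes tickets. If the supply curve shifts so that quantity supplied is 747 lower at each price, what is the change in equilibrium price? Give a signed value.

Solving each curve for Q: Qs = 2070 + 5P.
The market clears where 5850 - 5P = 2070 + 5P. Rearranging, 10P = 3780, hence P* = 378.
Then Q* = 5850 - 5(378) = 3960.
After the shift, supply is Qs = 1323 + 5P.
The new intersection has 4527 = 10P, i.e. P = 452.7, Q = 3586.5.
ΔP = 452.7 - 378 = 74.7.

ΔP = 74.7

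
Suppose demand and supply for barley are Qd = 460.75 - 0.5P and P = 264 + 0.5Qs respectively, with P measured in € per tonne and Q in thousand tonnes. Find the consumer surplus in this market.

Consumer surplus = 69169

Solving each curve for Q: Qs = -528 + 2P.
Set Qd = Qs: 460.75 - 0.5P = -528 + 2P, so 988.75 = 2.5P and P* = 395.5.
Plugging P* into demand: Q* = 460.75 - 0.5(395.5) = 263.
Demand choke price (Qd = 0): P = 460.75/0.5 = 921.5. Consumer surplus = ½ × (921.5 - 395.5) × 263 = 69169.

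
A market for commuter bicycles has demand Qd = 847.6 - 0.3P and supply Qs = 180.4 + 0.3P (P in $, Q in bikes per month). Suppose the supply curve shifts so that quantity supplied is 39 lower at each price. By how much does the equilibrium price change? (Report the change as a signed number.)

Equating demand and supply, 847.6 - 0.3P = 180.4 + 0.3P gives 0.6P = 667.2, so P* = 1112.
Then Q* = 847.6 - 0.3(1112) = 514.
After the shift, supply is Qs = 141.4 + 0.3P.
The new intersection has 706.2 = 0.6P, i.e. P = 1177, Q = 494.5.
ΔP = 1177 - 1112 = 65.

ΔP = 65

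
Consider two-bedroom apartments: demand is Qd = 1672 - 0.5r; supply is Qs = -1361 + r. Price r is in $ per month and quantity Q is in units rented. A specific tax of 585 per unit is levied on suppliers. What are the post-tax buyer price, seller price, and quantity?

The tax drives a wedge r_b - r_s = 585. Substituting r_s = r_b - 585 into supply: Qs = -1946 + r_b.
Equate demand and the shifted supply: 1672 - 0.5r_b = -1946 + r_b, giving 1.5r_b = 3618, so r_b = 2412.
So r_s = 1827 and the quantity traded is Q = 1672 - 0.5(2412) = 466.

r_b = 2412, r_s = 1827, Q = 466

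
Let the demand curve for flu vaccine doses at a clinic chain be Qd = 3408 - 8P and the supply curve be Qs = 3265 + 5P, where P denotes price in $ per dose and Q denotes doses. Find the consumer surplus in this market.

Consumer surplus = 688900

Equating demand and supply, 3408 - 8P = 3265 + 5P gives 13P = 143, so P* = 11.
From the demand curve, Q* = 3408 - 8(11) = 3320.
Demand choke price (Qd = 0): P = 3408/8 = 426. Consumer surplus = ½ × (426 - 11) × 3320 = 688900.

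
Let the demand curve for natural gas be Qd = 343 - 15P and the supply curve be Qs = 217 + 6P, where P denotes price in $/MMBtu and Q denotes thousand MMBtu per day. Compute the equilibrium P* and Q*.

P* = 6, Q* = 253

Set Qd = Qs: 343 - 15P = 217 + 6P, so 126 = 21P and P* = 6.
Then Q* = 343 - 15(6) = 253.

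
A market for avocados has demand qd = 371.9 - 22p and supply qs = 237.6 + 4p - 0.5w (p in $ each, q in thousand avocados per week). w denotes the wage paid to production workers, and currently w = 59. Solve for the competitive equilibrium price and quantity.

p* = 6.3, q* = 233.3

With w = 59, supply is qs = 208.1 + 4p.
The market clears where 371.9 - 22p = 208.1 + 4p. Rearranging, 26p = 163.8, hence p* = 6.3.
Plugging p* into demand: q* = 371.9 - 22(6.3) = 233.3.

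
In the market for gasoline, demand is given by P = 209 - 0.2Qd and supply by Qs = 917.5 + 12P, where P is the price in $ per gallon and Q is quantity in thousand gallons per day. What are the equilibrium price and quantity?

P* = 7.5, Q* = 1007.5

Inverting to quantity form: Qd = 1045 - 5P.
Equating demand and supply, 1045 - 5P = 917.5 + 12P gives 17P = 127.5, so P* = 7.5.
Substitute back: Q* = 1045 - 5(7.5) = 1007.5.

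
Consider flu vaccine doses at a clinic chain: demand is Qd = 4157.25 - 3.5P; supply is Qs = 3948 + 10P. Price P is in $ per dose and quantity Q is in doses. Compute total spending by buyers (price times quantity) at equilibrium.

Set Qd = Qs: 4157.25 - 3.5P = 3948 + 10P, so 209.25 = 13.5P and P* = 15.5.
Then Q* = 4157.25 - 3.5(15.5) = 4103.
Total spending by buyers = P* × Q* = 15.5 × 4103 = 63596.5.

Total spending by buyers = 63596.5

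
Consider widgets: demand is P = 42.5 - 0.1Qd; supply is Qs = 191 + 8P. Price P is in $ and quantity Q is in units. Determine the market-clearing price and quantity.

P* = 13, Q* = 295

In direct form, Qd = 425 - 10P.
The market clears where 425 - 10P = 191 + 8P. Rearranging, 18P = 234, hence P* = 13.
From the demand curve, Q* = 425 - 10(13) = 295.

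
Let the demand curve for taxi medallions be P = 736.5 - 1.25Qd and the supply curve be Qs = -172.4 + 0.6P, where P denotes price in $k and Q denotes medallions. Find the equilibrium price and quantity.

P* = 544, Q* = 154

Inverting to quantity form: Qd = 589.2 - 0.8P.
The market clears where 589.2 - 0.8P = -172.4 + 0.6P. Rearranging, 1.4P = 761.6, hence P* = 544.
Then Q* = 589.2 - 0.8(544) = 154.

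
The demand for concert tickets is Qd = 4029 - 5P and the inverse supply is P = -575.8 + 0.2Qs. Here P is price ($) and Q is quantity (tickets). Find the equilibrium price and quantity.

P* = 115, Q* = 3454

In direct form, Qs = 2879 + 5P.
At equilibrium Qd = Qs, so 4029 - 5P = 2879 + 5P; collecting terms, 1150 = 10P and P* = 115.
Substitute back: Q* = 4029 - 5(115) = 3454.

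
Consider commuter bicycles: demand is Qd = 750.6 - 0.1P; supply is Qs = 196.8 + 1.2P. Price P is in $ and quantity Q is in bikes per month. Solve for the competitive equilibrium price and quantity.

P* = 426, Q* = 708

Equating demand and supply, 750.6 - 0.1P = 196.8 + 1.2P gives 1.3P = 553.8, so P* = 426.
From the demand curve, Q* = 750.6 - 0.1(426) = 708.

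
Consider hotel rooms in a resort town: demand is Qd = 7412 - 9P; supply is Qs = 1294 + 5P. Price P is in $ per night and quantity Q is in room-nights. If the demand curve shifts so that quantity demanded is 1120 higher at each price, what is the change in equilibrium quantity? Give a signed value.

ΔQ = 400

Set Qd = Qs: 7412 - 9P = 1294 + 5P, so 6118 = 14P and P* = 437.
From the demand curve, Q* = 7412 - 9(437) = 3479.
After the shift, demand is Qd = 8532 - 9P.
Re-solving, 14P = 7238 gives P = 517 and Q = 3879.
ΔQ = 3879 - 3479 = 400.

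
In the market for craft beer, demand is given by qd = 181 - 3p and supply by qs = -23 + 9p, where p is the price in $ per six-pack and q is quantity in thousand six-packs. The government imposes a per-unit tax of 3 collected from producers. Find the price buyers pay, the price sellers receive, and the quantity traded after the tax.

p_b = 19.25, p_s = 16.25, q = 123.25

The tax drives a wedge p_b - p_s = 3. Substituting p_s = p_b - 3 into supply: qs = -50 + 9p_b.
Set qd = qs: 181 - 3p_b = -50 + 9p_b, so 231 = 12p_b and p_b = 19.25.
Then p_s = 19.25 - 3 = 16.25 and q = 181 - 3(19.25) = 123.25.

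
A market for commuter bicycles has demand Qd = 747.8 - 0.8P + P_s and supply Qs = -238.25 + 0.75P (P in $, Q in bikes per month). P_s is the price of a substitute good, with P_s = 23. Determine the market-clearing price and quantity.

With P_s = 23, demand is Qd = 770.8 - 0.8P.
At equilibrium Qd = Qs, so 770.8 - 0.8P = -238.25 + 0.75P; collecting terms, 1009.05 = 1.55P and P* = 651.
Plugging P* into demand: Q* = 770.8 - 0.8(651) = 250.

P* = 651, Q* = 250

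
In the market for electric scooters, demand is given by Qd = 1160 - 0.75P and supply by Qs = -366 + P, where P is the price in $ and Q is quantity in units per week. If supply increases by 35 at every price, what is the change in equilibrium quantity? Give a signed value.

The market clears where 1160 - 0.75P = -366 + P. Rearranging, 1.75P = 1526, hence P* = 872.
Then Q* = 1160 - 0.75(872) = 506.
After the shift, supply is Qs = -331 + P.
New equilibrium: 1491 = 1.75P, so P = 852 and Q = 521.
ΔQ = 521 - 506 = 15.

ΔQ = 15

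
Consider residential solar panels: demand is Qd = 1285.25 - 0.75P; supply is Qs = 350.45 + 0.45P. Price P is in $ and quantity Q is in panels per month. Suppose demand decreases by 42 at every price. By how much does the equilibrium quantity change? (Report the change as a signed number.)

ΔQ = -15.75

The market clears where 1285.25 - 0.75P = 350.45 + 0.45P. Rearranging, 1.2P = 934.8, hence P* = 779.
From the demand curve, Q* = 1285.25 - 0.75(779) = 701.
After the shift, demand is Qd = 1243.25 - 0.75P.
The new intersection has 892.8 = 1.2P, i.e. P = 744, Q = 685.25.
ΔQ = 685.25 - 701 = -15.75.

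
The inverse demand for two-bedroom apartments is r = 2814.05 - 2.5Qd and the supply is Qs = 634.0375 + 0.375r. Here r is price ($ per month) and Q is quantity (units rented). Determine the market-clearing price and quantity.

Inverting to quantity form: Qd = 1125.62 - 0.4r.
Equating demand and supply, 1125.62 - 0.4r = 634.0375 + 0.375r gives 0.775r = 491.5825, so r* = 634.3.
From the demand curve, Q* = 1125.62 - 0.4(634.3) = 871.9.

r* = 634.3, Q* = 871.9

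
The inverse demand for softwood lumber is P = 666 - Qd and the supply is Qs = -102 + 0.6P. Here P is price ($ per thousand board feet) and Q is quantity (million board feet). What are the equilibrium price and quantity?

Rewriting in direct form: Qd = 666 - P.
Set Qd = Qs: 666 - P = -102 + 0.6P, so 768 = 1.6P and P* = 480.
Then Q* = 666 - 480 = 186.

P* = 480, Q* = 186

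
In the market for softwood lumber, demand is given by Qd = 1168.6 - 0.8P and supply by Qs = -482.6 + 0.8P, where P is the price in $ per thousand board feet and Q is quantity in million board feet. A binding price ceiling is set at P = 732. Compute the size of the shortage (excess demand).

Shortage = 480

With P fixed at 732, quantity demanded is 583 and quantity supplied is 103.
Shortage = Qd - Qs = 583 - 103 = 480.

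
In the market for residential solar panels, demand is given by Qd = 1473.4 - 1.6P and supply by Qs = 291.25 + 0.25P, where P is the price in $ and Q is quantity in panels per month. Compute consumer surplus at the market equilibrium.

Consumer surplus = 63562.8125

The market clears where 1473.4 - 1.6P = 291.25 + 0.25P. Rearranging, 1.85P = 1182.15, hence P* = 639.
Plugging P* into demand: Q* = 1473.4 - 1.6(639) = 451.
Demand choke price (Qd = 0): P = 1473.4/1.6 = 920.875. Consumer surplus = ½ × (920.875 - 639) × 451 = 63562.8125.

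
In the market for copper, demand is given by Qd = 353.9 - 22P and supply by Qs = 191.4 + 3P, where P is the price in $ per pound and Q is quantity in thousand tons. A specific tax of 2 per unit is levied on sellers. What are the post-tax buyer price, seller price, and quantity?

Sellers keep P_s = P_b - 2 per unit, so supply in terms of the buyer price is Qs = 185.4 + 3P_b.
Market clearing requires 353.9 - 22P_b = 185.4 + 3P_b; hence 168.5 = 25P_b and P_b = 6.74.
Then P_s = 6.74 - 2 = 4.74 and Q = 353.9 - 22(6.74) = 205.62.

P_b = 6.74, P_s = 4.74, Q = 205.62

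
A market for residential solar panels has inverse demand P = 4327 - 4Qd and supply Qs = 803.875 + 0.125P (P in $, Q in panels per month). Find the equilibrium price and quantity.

Solving each curve for Q: Qd = 1081.75 - 0.25P.
At equilibrium Qd = Qs, so 1081.75 - 0.25P = 803.875 + 0.125P; collecting terms, 277.875 = 0.375P and P* = 741.
Plugging P* into demand: Q* = 1081.75 - 0.25(741) = 896.5.

P* = 741, Q* = 896.5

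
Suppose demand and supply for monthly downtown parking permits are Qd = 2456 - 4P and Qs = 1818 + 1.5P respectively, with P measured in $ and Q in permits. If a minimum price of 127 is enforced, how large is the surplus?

Surplus = 60.5

At P = 127: Qd = 1948 and Qs = 2008.5.
Surplus = Qs - Qd = 2008.5 - 1948 = 60.5.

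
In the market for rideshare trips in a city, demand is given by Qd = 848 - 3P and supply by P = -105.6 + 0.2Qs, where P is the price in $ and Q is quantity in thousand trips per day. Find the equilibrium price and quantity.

P* = 40, Q* = 728

Rewriting in direct form: Qs = 528 + 5P.
Equating demand and supply, 848 - 3P = 528 + 5P gives 8P = 320, so P* = 40.
Plugging P* into demand: Q* = 848 - 3(40) = 728.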